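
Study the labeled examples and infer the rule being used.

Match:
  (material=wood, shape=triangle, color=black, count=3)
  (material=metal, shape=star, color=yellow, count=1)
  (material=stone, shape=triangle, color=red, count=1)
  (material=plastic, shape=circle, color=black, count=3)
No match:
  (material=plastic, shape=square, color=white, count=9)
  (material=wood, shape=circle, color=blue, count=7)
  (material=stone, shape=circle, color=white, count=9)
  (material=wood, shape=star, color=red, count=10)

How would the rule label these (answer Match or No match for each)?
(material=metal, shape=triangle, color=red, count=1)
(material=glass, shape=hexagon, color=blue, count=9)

Match, No match

The common property of the 'Match' items is: count ≤ 3. No 'No match' item has it.
(material=metal, shape=triangle, color=red, count=1) → count = 1 → Match.
(material=glass, shape=hexagon, color=blue, count=9) → count = 9 → No match.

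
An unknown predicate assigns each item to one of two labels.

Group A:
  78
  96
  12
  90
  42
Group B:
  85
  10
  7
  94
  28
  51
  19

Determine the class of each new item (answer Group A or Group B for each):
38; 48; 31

Group B, Group A, Group B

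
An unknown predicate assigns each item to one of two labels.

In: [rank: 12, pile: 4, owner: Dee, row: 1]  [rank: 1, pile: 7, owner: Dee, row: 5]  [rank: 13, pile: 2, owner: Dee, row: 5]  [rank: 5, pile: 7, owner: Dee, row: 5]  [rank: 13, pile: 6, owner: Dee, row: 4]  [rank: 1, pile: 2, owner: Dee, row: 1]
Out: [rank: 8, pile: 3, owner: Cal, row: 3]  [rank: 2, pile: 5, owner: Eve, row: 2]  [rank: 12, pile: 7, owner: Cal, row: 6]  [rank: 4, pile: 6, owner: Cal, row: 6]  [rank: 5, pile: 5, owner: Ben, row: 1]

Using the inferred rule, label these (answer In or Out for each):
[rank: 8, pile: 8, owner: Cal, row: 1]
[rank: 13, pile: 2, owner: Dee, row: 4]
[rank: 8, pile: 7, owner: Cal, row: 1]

Out, In, Out

One predicate separates the groups cleanly: owner is Dee.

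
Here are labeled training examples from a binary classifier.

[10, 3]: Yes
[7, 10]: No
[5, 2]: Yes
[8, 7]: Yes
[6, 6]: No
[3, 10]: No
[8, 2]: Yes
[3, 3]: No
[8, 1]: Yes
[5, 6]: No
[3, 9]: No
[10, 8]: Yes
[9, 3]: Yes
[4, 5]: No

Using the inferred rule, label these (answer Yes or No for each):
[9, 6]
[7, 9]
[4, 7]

Yes, No, No

The rule appears to be: first > second.
Yes: [9, 6], since 9 > 6.
No: [7, 9], since 7 < 9.
No: [4, 7], since 4 < 7.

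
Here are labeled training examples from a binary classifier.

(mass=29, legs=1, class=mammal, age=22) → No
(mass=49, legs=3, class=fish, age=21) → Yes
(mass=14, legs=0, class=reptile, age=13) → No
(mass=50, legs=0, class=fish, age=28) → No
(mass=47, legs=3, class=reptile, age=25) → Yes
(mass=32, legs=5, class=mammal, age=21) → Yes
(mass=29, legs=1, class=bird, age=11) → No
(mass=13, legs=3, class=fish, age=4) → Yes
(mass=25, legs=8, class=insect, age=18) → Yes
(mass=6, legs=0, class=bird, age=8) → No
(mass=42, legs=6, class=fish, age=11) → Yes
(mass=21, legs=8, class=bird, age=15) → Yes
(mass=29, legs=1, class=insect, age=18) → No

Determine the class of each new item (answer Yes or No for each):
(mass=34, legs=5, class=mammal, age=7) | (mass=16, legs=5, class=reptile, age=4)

All 'Yes' examples share one property — legs ≥ 3 — and every 'No' example lacks it.
(mass=34, legs=5, class=mammal, age=7): legs = 5, has this property → Yes. (mass=16, legs=5, class=reptile, age=4): legs = 5, has this property → Yes.

Yes, Yes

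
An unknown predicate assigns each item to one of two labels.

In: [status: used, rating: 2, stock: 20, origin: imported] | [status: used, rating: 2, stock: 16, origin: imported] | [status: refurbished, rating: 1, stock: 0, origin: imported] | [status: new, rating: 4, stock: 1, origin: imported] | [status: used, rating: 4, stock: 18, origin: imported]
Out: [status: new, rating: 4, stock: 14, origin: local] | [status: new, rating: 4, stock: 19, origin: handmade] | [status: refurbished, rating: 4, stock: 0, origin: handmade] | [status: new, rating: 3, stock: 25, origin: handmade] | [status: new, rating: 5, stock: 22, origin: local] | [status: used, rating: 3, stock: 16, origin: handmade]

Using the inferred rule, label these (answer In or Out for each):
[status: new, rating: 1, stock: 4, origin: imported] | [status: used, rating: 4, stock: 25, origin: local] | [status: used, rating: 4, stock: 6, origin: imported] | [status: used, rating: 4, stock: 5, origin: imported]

In, Out, In, In

The common property of the 'In' items is: origin is imported. No 'Out' item has it.
In: [status: new, rating: 1, stock: 4, origin: imported], since origin is imported.
Out: [status: used, rating: 4, stock: 25, origin: local], since origin is local.
In: [status: used, rating: 4, stock: 6, origin: imported], since origin is imported.
In: [status: used, rating: 4, stock: 5, origin: imported], since origin is imported.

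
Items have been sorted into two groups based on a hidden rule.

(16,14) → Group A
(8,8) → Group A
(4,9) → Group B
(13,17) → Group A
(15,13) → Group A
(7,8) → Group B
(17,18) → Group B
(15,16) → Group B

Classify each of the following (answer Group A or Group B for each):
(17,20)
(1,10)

Group B, Group B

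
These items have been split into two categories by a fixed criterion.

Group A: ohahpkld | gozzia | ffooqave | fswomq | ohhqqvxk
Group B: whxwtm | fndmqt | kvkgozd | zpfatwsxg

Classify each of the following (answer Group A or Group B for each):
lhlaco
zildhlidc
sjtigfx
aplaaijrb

The simplest hypothesis consistent with all the labels is: even length AND contains 'o'.
lhlaco: length 6, has 'o', qualifies → Group A. zildhlidc: length 9, no 'o', does not satisfy this → Group B. sjtigfx: length 7, no 'o', does not satisfy this → Group B. aplaaijrb: length 9, no 'o', does not satisfy this → Group B.

Group A, Group B, Group B, Group B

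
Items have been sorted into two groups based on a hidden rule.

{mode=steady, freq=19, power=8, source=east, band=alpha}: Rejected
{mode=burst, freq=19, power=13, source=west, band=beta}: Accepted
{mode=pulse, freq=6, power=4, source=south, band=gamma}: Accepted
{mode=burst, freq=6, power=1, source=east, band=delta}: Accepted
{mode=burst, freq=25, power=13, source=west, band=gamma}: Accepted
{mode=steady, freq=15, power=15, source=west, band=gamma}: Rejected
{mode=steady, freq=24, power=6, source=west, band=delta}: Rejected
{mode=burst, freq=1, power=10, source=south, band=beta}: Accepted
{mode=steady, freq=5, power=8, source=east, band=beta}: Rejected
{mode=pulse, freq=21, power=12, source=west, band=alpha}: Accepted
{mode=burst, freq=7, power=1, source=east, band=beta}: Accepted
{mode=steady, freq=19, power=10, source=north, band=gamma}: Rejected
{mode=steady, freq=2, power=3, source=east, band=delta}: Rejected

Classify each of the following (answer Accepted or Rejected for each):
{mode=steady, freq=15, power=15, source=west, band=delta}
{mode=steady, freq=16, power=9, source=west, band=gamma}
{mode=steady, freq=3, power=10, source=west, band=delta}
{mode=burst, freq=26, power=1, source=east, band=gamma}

Checking candidate rules against both groups, what survives is: mode is not steady.

Rejected, Rejected, Rejected, Accepted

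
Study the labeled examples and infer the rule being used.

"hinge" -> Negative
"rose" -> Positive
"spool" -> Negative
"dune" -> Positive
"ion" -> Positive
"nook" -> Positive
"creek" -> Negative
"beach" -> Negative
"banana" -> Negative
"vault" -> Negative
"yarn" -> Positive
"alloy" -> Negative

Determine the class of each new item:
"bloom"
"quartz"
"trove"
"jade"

Negative, Negative, Negative, Positive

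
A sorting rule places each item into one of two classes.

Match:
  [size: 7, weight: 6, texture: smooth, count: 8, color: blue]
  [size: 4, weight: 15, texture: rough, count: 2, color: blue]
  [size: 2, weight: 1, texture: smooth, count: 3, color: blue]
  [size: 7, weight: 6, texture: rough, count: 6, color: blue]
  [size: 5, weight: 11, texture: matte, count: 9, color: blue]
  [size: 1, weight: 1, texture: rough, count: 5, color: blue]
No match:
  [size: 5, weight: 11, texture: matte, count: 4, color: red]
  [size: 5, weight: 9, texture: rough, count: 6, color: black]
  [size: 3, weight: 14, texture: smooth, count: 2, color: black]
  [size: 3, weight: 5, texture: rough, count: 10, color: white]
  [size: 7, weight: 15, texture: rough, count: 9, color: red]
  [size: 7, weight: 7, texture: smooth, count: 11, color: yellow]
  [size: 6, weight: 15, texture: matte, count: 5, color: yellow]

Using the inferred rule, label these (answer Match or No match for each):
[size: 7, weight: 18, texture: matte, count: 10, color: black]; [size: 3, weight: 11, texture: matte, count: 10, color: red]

The pattern is that an item is 'Match' exactly when: color is blue.

No match, No match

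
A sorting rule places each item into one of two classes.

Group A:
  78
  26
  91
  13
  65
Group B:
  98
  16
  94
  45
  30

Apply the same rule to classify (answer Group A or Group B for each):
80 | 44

Group B, Group B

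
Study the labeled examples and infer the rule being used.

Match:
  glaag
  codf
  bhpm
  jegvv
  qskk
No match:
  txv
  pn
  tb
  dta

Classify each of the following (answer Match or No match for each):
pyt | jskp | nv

No match, Match, No match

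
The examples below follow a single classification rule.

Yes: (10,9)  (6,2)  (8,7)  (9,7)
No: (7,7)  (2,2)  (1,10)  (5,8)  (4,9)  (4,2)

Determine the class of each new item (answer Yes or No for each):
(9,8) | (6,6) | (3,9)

A rule that fits every label: first > second AND sum ≥ 8 — true of each 'Yes' example, false of each 'No' one.
(9,8): 9 > 8, 9+8 = 17 — checks out, so Yes.
(6,6): 6 = 6, 6+6 = 12 — fails this test, so No.
(3,9): 3 < 9, 3+9 = 12 — fails this test, so No.

Yes, No, No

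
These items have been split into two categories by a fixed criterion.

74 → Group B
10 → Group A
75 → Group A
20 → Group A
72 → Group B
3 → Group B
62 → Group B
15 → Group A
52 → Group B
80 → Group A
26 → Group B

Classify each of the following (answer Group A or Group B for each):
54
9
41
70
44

The pattern is that an item is 'Group A' exactly when: multiple of 5.
54: Group B (54 = 5·10 + 4). 9: Group B (9 = 5·1 + 4). 41: Group B (41 = 5·8 + 1). 70: Group A (70 = 5·14). 44: Group B (44 = 5·8 + 4).

Group B, Group B, Group B, Group A, Group B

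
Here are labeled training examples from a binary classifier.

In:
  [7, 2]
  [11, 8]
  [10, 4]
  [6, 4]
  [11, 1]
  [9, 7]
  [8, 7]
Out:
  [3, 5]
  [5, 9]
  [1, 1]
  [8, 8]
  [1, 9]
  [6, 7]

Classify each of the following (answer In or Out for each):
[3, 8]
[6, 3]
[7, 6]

Out, In, In

Looking at the examples, the only property every 'In' case has and every 'Out' case lacks is: first > second.
[3, 8]: Out (3 < 8).
[6, 3]: In (6 > 3).
[7, 6]: In (7 > 6).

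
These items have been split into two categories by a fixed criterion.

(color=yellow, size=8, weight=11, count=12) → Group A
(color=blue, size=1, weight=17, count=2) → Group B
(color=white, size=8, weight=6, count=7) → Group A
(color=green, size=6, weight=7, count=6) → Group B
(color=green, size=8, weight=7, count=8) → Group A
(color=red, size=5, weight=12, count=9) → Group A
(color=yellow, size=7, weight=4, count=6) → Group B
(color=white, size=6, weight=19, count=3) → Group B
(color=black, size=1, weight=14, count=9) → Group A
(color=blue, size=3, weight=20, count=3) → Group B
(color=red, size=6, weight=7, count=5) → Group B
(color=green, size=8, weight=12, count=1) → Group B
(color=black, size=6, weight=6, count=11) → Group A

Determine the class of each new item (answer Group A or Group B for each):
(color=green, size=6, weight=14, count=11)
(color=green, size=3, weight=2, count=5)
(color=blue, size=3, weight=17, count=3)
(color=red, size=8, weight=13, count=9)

Group A, Group B, Group B, Group A

The rule appears to be: count ≥ 7.
(color=green, size=6, weight=14, count=11): count = 11, checks out → Group A.
(color=green, size=3, weight=2, count=5): count = 5, doesn't qualify → Group B.
(color=blue, size=3, weight=17, count=3): count = 3, doesn't qualify → Group B.
(color=red, size=8, weight=13, count=9): count = 9, checks out → Group A.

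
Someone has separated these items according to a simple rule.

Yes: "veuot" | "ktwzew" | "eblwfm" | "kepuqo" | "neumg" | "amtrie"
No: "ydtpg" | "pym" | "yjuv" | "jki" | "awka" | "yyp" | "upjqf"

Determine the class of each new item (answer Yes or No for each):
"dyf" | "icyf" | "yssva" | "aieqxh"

No, No, No, Yes

All 'Yes' examples share one property — contains 'e' — and every 'No' example lacks it.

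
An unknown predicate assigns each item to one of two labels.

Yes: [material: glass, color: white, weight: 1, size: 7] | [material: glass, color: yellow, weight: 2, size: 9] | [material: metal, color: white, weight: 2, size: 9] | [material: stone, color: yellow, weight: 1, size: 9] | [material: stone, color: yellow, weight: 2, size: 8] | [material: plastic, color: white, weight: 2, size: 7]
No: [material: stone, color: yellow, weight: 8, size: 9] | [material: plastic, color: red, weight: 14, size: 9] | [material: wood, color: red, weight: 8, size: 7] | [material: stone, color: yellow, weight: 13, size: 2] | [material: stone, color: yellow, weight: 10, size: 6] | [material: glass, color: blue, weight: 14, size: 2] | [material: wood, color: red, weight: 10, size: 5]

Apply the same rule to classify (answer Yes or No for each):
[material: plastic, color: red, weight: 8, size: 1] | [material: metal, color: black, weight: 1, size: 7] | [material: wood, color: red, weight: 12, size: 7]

No, Yes, No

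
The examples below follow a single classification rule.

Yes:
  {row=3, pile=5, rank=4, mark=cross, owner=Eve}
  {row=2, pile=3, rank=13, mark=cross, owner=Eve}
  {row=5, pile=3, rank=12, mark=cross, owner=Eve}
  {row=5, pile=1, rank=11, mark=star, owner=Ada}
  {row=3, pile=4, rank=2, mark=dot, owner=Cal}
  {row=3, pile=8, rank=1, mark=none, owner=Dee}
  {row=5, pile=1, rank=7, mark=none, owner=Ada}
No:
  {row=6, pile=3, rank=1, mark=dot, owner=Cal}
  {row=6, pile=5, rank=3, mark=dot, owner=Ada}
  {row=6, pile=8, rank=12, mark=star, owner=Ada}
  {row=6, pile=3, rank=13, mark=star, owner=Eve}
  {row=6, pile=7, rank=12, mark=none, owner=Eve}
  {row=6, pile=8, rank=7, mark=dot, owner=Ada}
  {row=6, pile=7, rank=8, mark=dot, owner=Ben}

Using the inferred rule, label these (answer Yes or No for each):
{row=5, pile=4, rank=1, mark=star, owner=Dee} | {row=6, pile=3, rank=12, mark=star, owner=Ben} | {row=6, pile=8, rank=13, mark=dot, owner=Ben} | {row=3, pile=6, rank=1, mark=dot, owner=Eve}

The classifier is using: row ≤ 5.

Yes, No, No, Yes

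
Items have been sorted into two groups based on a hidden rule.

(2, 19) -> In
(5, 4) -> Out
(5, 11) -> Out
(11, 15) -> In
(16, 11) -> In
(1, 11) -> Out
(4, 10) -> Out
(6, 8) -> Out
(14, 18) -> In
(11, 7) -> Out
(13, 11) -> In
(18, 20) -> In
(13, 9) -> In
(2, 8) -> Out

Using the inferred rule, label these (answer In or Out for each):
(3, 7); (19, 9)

The rule appears to be: sum ≥ 21.
(3, 7): Out (3+7 = 10).
(19, 9): In (19+9 = 28).

Out, In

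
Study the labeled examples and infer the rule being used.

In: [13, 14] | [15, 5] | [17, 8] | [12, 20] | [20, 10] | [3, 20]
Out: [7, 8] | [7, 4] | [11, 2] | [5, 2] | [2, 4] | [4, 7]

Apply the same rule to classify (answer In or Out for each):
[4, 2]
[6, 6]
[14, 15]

Out, Out, In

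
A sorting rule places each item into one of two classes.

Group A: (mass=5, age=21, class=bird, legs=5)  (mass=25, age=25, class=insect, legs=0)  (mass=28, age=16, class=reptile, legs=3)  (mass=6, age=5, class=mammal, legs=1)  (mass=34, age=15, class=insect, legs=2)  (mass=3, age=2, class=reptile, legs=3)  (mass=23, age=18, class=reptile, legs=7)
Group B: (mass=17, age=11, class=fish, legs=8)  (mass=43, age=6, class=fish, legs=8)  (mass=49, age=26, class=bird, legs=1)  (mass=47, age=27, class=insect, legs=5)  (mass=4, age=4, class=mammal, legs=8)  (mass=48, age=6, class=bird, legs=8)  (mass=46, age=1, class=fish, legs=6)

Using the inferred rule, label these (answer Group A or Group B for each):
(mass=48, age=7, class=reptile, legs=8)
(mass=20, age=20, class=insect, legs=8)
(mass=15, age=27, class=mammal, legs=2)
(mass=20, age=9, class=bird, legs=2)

Group B, Group B, Group A, Group A

Every 'Group A' example satisfies: legs ≤ 7 AND mass ≤ 34. None of the 'Group B' examples do.
(mass=48, age=7, class=reptile, legs=8): legs = 8, mass = 48 — does not pass, so Group B.
(mass=20, age=20, class=insect, legs=8): legs = 8, mass = 20 — does not pass, so Group B.
(mass=15, age=27, class=mammal, legs=2): legs = 2, mass = 15 — satisfies this, so Group A.
(mass=20, age=9, class=bird, legs=2): legs = 2, mass = 20 — satisfies this, so Group A.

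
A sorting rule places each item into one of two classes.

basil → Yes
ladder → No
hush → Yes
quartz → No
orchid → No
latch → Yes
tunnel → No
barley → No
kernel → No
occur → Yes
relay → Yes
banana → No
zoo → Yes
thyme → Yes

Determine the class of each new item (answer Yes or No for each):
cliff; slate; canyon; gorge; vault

Yes, Yes, No, Yes, Yes

The classifier is using: length ≤ 5.
cliff: Yes (length 5).
slate: Yes (length 5).
canyon: No (length 6).
gorge: Yes (length 5).
vault: Yes (length 5).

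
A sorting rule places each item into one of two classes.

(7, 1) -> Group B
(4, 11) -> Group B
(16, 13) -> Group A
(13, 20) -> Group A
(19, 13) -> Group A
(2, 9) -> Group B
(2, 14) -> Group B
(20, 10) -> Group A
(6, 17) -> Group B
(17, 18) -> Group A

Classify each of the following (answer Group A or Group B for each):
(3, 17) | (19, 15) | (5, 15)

Group B, Group A, Group B

Rule: sum ≥ 29. This holds for each 'Group A' example and fails for each 'Group B' one.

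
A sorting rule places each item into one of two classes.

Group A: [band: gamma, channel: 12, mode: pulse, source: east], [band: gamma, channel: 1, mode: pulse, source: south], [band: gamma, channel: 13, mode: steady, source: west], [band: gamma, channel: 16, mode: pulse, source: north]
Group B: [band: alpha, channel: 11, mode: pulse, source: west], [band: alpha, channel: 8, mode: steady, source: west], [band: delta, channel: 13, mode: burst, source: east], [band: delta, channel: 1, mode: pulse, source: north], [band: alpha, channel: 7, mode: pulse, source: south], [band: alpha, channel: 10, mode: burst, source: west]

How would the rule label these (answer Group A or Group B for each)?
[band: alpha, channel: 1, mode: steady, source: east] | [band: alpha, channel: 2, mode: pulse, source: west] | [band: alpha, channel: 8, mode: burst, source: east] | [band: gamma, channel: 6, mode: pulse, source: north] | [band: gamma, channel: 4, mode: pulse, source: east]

Group B, Group B, Group B, Group A, Group A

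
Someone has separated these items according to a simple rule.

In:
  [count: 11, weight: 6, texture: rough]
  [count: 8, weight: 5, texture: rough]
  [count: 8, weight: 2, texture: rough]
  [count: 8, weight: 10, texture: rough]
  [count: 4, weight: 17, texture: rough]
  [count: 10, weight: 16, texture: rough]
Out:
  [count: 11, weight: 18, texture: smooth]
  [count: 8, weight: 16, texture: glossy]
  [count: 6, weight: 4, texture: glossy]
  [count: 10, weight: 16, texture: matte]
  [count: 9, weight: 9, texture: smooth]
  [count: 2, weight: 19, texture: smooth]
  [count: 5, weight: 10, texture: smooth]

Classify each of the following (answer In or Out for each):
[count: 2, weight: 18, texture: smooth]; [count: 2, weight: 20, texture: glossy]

The classifier is using: texture is rough.
Out: [count: 2, weight: 18, texture: smooth], since texture is smooth.
Out: [count: 2, weight: 20, texture: glossy], since texture is glossy.

Out, Out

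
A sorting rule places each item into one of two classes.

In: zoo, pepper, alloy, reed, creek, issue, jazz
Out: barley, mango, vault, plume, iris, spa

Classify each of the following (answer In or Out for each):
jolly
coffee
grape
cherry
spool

In, In, Out, In, In

Looking at the examples, the only property every 'In' case has and every 'Out' case lacks is: has a double letter.
jolly → 'll' doubled → In.
coffee → 'ff' doubled → In.
grape → no doubled letter → Out.
cherry → 'rr' doubled → In.
spool → 'oo' doubled → In.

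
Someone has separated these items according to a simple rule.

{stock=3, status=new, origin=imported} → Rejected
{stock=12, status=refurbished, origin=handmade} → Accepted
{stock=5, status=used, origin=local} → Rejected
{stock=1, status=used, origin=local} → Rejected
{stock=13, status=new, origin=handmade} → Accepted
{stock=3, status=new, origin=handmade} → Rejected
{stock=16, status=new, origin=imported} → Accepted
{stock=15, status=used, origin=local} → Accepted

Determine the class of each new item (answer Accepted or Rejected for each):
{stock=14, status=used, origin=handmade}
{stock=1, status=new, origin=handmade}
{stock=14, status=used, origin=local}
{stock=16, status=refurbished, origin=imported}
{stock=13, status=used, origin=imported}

Accepted, Rejected, Accepted, Accepted, Accepted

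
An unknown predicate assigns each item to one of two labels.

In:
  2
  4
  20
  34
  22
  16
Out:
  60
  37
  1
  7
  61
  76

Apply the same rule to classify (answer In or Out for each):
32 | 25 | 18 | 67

In, Out, In, Out

One predicate separates the groups cleanly: even AND at most 34.
32: In (32 is even, 32 ≤ 34).
25: Out (25 is odd, 25 ≤ 34).
18: In (18 is even, 18 ≤ 34).
67: Out (67 is odd, 67 > 34).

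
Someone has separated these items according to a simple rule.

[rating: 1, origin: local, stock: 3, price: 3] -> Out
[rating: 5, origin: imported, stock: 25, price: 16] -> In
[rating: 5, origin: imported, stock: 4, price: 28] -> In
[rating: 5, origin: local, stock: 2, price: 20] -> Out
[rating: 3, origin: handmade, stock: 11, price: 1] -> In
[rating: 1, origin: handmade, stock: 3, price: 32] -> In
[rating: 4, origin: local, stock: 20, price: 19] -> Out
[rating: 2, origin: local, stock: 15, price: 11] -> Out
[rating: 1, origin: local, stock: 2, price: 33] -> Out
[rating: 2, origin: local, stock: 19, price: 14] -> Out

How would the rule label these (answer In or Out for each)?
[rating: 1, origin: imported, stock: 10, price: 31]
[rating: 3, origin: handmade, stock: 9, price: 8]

Looking at the examples, the only property every 'In' case has and every 'Out' case lacks is: origin is not local.

In, In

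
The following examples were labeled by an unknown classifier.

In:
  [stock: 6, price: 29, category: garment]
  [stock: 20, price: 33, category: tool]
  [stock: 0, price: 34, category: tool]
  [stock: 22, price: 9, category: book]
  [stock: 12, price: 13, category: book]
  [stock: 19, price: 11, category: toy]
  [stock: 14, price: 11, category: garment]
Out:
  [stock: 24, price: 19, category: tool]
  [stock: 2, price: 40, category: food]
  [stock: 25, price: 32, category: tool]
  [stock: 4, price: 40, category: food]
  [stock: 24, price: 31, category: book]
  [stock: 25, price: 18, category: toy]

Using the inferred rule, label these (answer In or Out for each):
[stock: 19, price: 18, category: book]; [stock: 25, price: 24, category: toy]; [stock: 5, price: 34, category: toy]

In, Out, In

'In' ⟺ price ≤ 34 AND stock ≤ 22.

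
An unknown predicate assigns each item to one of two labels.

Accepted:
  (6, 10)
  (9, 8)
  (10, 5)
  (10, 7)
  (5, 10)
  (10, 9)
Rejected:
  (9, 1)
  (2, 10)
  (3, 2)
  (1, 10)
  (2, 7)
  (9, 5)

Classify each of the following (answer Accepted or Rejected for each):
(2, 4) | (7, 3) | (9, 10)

Rejected, Rejected, Accepted

Rule: sum ≥ 15. This holds for each 'Accepted' example and fails for each 'Rejected' one.
(2, 4) — 2+4 = 6, hence Rejected. (7, 3) — 7+3 = 10, hence Rejected. (9, 10) — 9+10 = 19, hence Accepted.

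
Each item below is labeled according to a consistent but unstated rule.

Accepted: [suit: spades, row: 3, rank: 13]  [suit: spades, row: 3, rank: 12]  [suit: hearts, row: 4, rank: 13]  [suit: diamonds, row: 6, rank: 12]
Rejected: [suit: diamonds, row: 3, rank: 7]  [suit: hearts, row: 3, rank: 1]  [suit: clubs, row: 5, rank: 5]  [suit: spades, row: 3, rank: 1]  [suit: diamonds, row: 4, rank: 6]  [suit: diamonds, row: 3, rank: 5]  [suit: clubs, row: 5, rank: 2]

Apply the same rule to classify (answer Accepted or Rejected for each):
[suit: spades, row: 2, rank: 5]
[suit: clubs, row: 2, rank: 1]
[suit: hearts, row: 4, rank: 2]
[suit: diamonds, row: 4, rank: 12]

Rejected, Rejected, Rejected, Accepted

The rule appears to be: rank ≥ 12.
[suit: spades, row: 2, rank: 5]: rank = 5, doesn't qualify → Rejected. [suit: clubs, row: 2, rank: 1]: rank = 1, doesn't qualify → Rejected. [suit: hearts, row: 4, rank: 2]: rank = 2, doesn't qualify → Rejected. [suit: diamonds, row: 4, rank: 12]: rank = 12, satisfies this → Accepted.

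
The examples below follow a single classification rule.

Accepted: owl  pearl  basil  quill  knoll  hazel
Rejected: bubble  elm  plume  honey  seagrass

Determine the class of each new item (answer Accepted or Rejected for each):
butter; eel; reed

Rejected, Accepted, Rejected

All 'Accepted' examples share one property — ends with 'l' — and every 'Rejected' example lacks it.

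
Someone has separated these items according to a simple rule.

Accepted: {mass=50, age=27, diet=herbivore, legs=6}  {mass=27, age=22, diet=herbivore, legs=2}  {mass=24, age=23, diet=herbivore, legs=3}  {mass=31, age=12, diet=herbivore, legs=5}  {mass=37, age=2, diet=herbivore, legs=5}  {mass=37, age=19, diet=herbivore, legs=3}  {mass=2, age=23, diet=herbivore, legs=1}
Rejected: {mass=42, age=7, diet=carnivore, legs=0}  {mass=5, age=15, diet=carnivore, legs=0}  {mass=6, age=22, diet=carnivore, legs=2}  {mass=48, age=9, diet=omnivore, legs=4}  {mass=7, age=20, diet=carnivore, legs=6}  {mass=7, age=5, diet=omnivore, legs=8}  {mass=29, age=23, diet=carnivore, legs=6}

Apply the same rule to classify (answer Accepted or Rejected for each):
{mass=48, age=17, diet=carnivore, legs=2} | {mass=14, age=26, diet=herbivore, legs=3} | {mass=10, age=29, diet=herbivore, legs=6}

Rejected, Accepted, Accepted

One predicate separates the groups cleanly: diet is herbivore.
Rejected: {mass=48, age=17, diet=carnivore, legs=2}, since diet is carnivore. Accepted: {mass=14, age=26, diet=herbivore, legs=3}, since diet is herbivore. Accepted: {mass=10, age=29, diet=herbivore, legs=6}, since diet is herbivore.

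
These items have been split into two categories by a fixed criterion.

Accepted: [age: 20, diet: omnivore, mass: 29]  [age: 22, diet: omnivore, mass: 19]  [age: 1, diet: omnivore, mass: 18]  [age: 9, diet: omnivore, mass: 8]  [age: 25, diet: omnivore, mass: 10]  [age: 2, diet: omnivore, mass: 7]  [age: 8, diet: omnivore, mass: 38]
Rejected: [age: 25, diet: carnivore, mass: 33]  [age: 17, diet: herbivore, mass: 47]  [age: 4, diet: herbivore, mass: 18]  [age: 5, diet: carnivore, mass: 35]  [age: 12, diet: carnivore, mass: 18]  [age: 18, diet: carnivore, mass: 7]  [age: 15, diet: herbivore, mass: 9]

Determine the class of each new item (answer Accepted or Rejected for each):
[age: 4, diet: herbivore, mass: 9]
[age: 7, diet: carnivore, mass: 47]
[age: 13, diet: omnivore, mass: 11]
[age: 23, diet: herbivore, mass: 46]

Rejected, Rejected, Accepted, Rejected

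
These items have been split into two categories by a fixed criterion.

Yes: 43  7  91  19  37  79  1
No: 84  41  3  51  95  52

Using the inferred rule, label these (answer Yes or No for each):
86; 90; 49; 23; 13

No, No, Yes, No, Yes

Rule: ≡ 1 (mod 6). This holds for each 'Yes' example and fails for each 'No' one.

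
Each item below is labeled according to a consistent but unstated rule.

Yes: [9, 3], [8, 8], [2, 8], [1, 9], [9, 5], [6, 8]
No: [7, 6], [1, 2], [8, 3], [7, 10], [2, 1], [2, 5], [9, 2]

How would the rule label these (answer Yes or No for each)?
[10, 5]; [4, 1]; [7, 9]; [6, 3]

No, No, Yes, No

The rule appears to be: sum is even.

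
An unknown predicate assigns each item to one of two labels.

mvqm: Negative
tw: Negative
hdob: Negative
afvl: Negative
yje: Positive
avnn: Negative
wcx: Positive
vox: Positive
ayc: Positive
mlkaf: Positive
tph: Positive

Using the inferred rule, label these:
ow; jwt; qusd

Negative, Positive, Negative

All 'Positive' examples share one property — odd length — and every 'Negative' example lacks it.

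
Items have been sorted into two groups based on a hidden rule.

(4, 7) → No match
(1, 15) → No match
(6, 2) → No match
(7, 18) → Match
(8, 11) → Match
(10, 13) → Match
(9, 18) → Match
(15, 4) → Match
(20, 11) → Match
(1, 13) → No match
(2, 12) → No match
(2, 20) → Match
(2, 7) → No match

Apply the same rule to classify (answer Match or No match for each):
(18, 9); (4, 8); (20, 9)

Match, No match, Match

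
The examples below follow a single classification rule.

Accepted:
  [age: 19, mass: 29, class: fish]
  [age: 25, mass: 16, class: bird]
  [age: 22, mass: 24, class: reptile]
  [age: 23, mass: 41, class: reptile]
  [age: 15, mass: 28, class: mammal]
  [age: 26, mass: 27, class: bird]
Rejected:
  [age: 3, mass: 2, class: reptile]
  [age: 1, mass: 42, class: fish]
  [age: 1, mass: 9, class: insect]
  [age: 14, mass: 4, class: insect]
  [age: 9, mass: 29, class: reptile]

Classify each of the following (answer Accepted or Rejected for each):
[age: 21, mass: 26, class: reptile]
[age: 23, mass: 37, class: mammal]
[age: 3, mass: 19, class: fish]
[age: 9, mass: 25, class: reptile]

Accepted, Accepted, Rejected, Rejected

The simplest hypothesis consistent with all the labels is: age ≥ 15.
[age: 21, mass: 26, class: reptile]: age = 21, has this property → Accepted. [age: 23, mass: 37, class: mammal]: age = 23, has this property → Accepted. [age: 3, mass: 19, class: fish]: age = 3, does not pass → Rejected. [age: 9, mass: 25, class: reptile]: age = 9, does not pass → Rejected.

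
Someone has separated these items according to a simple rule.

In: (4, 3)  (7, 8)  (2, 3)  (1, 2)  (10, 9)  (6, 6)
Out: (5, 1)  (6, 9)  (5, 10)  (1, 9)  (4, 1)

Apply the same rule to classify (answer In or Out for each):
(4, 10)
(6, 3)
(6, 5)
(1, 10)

Out, Out, In, Out

Every 'In' example satisfies: |first − second| ≤ 1. None of the 'Out' examples do.
(4, 10) — |4−10| = 6, hence Out.
(6, 3) — |6−3| = 3, hence Out.
(6, 5) — |6−5| = 1, hence In.
(1, 10) — |1−10| = 9, hence Out.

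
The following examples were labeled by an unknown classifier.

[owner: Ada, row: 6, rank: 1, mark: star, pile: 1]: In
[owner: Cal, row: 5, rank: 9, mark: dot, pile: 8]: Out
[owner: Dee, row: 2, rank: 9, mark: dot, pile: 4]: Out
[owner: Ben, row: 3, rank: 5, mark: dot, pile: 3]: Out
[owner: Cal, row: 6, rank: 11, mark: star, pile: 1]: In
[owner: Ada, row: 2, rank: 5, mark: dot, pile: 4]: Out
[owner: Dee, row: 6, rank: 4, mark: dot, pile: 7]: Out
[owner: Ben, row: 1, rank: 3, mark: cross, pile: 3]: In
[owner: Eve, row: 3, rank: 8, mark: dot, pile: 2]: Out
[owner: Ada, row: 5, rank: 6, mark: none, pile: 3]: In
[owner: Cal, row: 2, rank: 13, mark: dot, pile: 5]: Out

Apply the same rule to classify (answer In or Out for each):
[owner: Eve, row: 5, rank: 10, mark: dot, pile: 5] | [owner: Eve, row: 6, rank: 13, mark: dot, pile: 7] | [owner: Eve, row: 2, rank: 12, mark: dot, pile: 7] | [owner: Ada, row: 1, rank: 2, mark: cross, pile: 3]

Checking candidate rules against both groups, what survives is: mark is not dot.
[owner: Eve, row: 5, rank: 10, mark: dot, pile: 5]: mark is dot — does not fit, so Out.
[owner: Eve, row: 6, rank: 13, mark: dot, pile: 7]: mark is dot — does not fit, so Out.
[owner: Eve, row: 2, rank: 12, mark: dot, pile: 7]: mark is dot — does not fit, so Out.
[owner: Ada, row: 1, rank: 2, mark: cross, pile: 3]: mark is cross — meets the rule, so In.

Out, Out, Out, In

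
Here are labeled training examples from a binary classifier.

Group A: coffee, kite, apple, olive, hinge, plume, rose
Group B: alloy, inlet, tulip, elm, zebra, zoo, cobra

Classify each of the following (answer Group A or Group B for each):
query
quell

The simplest hypothesis consistent with all the labels is: ends with 'e'.
query: Group B (ends with 'y').
quell: Group B (ends with 'l').

Group B, Group B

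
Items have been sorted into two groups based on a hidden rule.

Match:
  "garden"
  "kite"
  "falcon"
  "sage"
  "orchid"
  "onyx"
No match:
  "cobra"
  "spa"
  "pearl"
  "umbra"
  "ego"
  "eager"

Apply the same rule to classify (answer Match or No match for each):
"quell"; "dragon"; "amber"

The rule appears to be: even length.
"quell": length 5, does not pass → No match. "dragon": length 6, qualifies → Match. "amber": length 5, does not pass → No match.

No match, Match, No match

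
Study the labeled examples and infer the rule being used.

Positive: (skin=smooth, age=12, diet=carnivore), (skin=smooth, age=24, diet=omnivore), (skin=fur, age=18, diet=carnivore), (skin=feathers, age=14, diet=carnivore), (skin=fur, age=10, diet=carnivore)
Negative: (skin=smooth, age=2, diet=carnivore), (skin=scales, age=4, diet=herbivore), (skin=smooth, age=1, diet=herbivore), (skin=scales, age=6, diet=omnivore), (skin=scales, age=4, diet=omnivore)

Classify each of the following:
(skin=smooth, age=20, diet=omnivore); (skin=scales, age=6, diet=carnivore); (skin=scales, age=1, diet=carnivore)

Positive, Negative, Negative

The simplest hypothesis consistent with all the labels is: age ≥ 10.
(skin=smooth, age=20, diet=omnivore): age = 20, matches → Positive. (skin=scales, age=6, diet=carnivore): age = 6, fails the rule → Negative. (skin=scales, age=1, diet=carnivore): age = 1, fails the rule → Negative.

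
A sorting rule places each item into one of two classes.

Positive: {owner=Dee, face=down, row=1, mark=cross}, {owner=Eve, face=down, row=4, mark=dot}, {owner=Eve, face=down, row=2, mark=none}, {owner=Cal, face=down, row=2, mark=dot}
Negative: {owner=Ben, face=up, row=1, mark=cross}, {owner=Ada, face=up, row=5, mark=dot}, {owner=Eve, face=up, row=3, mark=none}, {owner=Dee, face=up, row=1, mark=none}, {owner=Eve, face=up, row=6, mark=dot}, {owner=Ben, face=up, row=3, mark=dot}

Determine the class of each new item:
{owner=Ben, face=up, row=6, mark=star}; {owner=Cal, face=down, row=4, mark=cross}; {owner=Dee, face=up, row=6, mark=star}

Negative, Positive, Negative

The classifier is using: face is down.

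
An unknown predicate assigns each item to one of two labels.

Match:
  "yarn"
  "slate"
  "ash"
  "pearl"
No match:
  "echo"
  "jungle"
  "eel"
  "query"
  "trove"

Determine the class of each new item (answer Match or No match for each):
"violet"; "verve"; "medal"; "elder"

No match, No match, Match, No match

All 'Match' examples share one property — contains 'a' — and every 'No match' example lacks it.
"violet": No match (no 'a').
"verve": No match (no 'a').
"medal": Match (has 'a').
"elder": No match (no 'a').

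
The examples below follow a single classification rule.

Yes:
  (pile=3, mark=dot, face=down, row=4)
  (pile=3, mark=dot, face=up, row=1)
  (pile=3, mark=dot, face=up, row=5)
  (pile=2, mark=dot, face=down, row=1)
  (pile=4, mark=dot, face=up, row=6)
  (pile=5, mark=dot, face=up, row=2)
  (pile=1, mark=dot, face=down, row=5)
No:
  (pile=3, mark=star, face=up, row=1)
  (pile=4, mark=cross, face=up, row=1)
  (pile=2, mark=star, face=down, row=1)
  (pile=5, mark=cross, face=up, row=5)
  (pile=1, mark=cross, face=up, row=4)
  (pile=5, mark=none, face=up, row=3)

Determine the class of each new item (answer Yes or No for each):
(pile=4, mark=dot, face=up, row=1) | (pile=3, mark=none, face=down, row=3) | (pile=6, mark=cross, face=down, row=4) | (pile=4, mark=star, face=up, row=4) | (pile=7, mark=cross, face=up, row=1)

A rule that fits every label: mark is dot — true of each 'Yes' example, false of each 'No' one.
(pile=4, mark=dot, face=up, row=1) — mark is dot, hence Yes.
(pile=3, mark=none, face=down, row=3) — mark is none, hence No.
(pile=6, mark=cross, face=down, row=4) — mark is cross, hence No.
(pile=4, mark=star, face=up, row=4) — mark is star, hence No.
(pile=7, mark=cross, face=up, row=1) — mark is cross, hence No.

Yes, No, No, No, No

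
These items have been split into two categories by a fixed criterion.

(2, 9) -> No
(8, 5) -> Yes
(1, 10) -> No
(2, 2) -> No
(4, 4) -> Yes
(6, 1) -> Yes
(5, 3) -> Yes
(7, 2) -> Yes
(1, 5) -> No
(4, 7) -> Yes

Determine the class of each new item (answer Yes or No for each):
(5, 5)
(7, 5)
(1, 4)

The classifier is using: first ≥ 3.
(5, 5) — first 5, hence Yes.
(7, 5) — first 7, hence Yes.
(1, 4) — first 1, hence No.

Yes, Yes, No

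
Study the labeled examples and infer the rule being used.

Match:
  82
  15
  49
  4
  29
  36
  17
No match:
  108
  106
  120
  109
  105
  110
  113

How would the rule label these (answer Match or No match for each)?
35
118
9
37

Rule: at most 82. This holds for each 'Match' example and fails for each 'No match' one.
35 — 35 ≤ 82, hence Match. 118 — 118 > 82, hence No match. 9 — 9 ≤ 82, hence Match. 37 — 37 ≤ 82, hence Match.

Match, No match, Match, Match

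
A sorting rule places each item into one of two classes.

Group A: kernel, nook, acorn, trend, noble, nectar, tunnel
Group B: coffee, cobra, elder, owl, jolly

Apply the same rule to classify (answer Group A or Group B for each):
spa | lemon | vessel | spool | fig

Group B, Group A, Group B, Group B, Group B

The distinguishing property — contains 'n' — holds for all the 'Group A' cases and none of the 'Group B' cases.
spa: no 'n', does not fit → Group B.
lemon: has 'n', matches → Group A.
vessel: no 'n', does not fit → Group B.
spool: no 'n', does not fit → Group B.
fig: no 'n', does not fit → Group B.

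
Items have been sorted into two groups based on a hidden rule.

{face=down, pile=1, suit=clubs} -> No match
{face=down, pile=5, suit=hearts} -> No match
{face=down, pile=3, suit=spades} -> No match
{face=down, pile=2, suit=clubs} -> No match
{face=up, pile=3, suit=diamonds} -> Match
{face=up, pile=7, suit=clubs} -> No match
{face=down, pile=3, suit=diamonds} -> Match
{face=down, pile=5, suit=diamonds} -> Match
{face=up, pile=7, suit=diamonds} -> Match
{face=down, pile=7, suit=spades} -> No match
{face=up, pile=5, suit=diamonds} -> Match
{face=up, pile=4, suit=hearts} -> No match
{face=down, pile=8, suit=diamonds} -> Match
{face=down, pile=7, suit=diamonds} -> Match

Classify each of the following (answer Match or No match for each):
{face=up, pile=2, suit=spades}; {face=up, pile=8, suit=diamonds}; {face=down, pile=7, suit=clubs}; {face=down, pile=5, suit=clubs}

'Match' ⟺ suit is diamonds.
{face=up, pile=2, suit=spades}: No match (suit is spades).
{face=up, pile=8, suit=diamonds}: Match (suit is diamonds).
{face=down, pile=7, suit=clubs}: No match (suit is clubs).
{face=down, pile=5, suit=clubs}: No match (suit is clubs).

No match, Match, No match, No match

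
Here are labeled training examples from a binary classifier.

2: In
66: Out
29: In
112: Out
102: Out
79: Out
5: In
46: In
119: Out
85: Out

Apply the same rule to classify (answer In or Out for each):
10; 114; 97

In, Out, Out

The rule appears to be: at most 46.
10: 10 ≤ 46 — has this property, so In.
114: 114 > 46 — lacks this property, so Out.
97: 97 > 46 — lacks this property, so Out.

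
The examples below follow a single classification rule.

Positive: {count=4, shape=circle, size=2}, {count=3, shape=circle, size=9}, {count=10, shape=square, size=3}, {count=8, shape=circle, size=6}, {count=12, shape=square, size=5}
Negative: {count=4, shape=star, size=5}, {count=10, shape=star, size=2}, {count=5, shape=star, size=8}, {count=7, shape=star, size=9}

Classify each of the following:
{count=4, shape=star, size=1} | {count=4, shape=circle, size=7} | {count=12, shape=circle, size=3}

One predicate separates the groups cleanly: shape is not star.
{count=4, shape=star, size=1} → shape is star → Negative. {count=4, shape=circle, size=7} → shape is circle → Positive. {count=12, shape=circle, size=3} → shape is circle → Positive.

Negative, Positive, Positive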